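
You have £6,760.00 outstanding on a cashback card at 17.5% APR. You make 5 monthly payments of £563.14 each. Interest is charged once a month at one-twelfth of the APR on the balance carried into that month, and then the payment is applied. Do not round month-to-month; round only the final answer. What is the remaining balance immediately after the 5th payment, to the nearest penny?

£4,368.47

Monthly rate r = 17.5%/12 = 1.45833% = 0.0145833.
Each month: B ← B·(1+r) − £563.14.
Month 1: interest £98.58; balance after payment £6,295.44.
Month 2: interest £91.81; balance after payment £5,824.11.
Month 3: interest £84.93; balance after payment £5,345.91.
Month 4: interest £77.96; balance after payment £4,860.73.
Month 5: interest £70.89; balance after payment £4,368.47.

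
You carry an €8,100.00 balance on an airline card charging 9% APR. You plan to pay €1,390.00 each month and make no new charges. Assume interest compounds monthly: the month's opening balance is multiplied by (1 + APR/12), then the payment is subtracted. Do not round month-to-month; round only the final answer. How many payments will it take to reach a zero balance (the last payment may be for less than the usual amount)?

Monthly rate r = 9%/12 = 0.75% = 0.0075.
Recurrence: B ← B·(1+r) − €1,390.00.
Month 1: interest €60.75; balance after payment €6,770.75.
Month 2: interest €50.78; balance after payment €5,431.53.
Month 3: interest €40.74; balance after payment €4,082.27.
Month 4: interest €30.62; balance after payment €2,722.88.
Month 5: interest €20.42; balance after payment €1,353.31.
Month 6: interest €10.15; balance after payment €0.00.

6 payments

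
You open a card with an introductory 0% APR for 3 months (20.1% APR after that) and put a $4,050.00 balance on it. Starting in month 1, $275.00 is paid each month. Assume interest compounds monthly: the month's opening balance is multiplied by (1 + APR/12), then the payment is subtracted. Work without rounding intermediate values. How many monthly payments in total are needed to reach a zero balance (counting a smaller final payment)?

17 payments

Promo months 1–3 at r₀ = 0%/12 = 0; months 4+ at r₁ = 20.1%/12 = 0.01675.
After month 3 (no interest yet): B = $4,050.00 − 3·$275.00 = $3,225.00.
Then at r₁ with $275.00/mo: n₂ = −ln(1 − r₁·B/P)/ln(1+r₁) ≈ 13.17 → 14 more payments.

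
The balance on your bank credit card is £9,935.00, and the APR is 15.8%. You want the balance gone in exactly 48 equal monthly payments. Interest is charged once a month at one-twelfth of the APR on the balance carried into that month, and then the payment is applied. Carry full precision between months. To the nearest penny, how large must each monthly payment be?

£280.54

Monthly rate r = 15.8%/12 = 1.31667% = 0.0131667.
Level-payment amortization: P = B₀·r / (1 − (1+r)^(−n)) = 9935.00·0.0131667 / (1 − 1.01317^(−48)).
Denominator 1 − (1+r)^(−48) = 0.466275504.
P = 130.811 / 0.466275504 ≈ 280.54.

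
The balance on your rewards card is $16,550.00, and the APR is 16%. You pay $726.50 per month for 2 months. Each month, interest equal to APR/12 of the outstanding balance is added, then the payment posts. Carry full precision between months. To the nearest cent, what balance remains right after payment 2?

$15,531.59

Monthly rate r = 16%/12 = 1.33333% = 0.0133333.
Each month: B ← B·(1+r) − $726.50.
Month 1: interest $220.67; balance after payment $16,044.17.
Month 2: interest $213.92; balance after payment $15,531.59.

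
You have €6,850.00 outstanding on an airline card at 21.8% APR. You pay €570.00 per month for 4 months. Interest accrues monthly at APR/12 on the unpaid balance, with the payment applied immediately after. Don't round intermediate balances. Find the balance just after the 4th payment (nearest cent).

€5,018.61

Monthly rate r = 21.8%/12 = 1.81667% = 0.0181667.
Each month: B ← B·(1+r) − €570.00.
Month 1: interest €124.44; balance after payment €6,404.44.
Month 2: interest €116.35; balance after payment €5,950.79.
Month 3: interest €108.11; balance after payment €5,488.90.
Month 4: interest €99.71; balance after payment €5,018.61.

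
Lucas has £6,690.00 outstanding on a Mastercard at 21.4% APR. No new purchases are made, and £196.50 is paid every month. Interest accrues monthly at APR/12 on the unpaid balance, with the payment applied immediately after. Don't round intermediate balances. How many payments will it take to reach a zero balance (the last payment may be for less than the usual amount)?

Monthly rate r = 21.4%/12 = 1.78333% = 0.0178333.
Recurrence: B ← B·(1+r) − £196.50.
Month 1: interest £119.30; balance after payment £6,612.81.
Month 2: interest £117.93; balance after payment £6,534.23.
Closed form: n = −ln(1 − rB₀/P)/ln(1+r) = −ln(0.39285)/ln(1.01783) ≈ 52.858, so the balance reaches zero during payment 53.

53 months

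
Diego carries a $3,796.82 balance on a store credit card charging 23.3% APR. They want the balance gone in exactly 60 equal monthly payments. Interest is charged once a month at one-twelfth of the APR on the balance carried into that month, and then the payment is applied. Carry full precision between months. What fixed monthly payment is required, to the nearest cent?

Monthly rate r = 23.3%/12 = 1.94167% = 0.0194167.
Level-payment amortization: P = B₀·r / (1 − (1+r)^(−n)) = 3796.82·0.0194167 / (1 − 1.01942^(−60)).
Denominator 1 − (1+r)^(−60) = 0.684574922.
P = 73.7216 / 0.684574922 ≈ 107.69.

$107.69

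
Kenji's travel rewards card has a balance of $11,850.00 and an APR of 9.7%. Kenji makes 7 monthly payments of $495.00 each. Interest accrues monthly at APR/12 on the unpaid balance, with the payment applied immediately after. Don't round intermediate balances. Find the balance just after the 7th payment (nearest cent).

$8,986.83

Monthly rate r = 9.7%/12 = 0.808333% = 0.00808333.
Each month: B ← B·(1+r) − $495.00.
Month 1: interest $95.79; balance after payment $11,450.79.
Month 2: interest $92.56; balance after payment $11,048.35.
Month 3: interest $89.31; balance after payment $10,642.66.
Month 4: interest $86.03; balance after payment $10,233.68.
Month 5: interest $82.72; balance after payment $9,821.41.
Month 6: interest $79.39; balance after payment $9,405.80.
Month 7: interest $76.03; balance after payment $8,986.83.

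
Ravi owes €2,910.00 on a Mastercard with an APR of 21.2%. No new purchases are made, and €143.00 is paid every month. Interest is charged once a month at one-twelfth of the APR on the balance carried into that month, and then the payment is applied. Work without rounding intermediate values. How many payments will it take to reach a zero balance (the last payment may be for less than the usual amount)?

26 payments

Monthly rate r = 21.2%/12 = 1.76667% = 0.0176667.
Recurrence: B ← B·(1+r) − €143.00.
Month 1: interest €51.41; balance after payment €2,818.41.
Month 2: interest €49.79; balance after payment €2,725.20.
Closed form: n = −ln(1 − rB₀/P)/ln(1+r) = −ln(0.64049)/ln(1.01767) ≈ 25.440, so the balance reaches zero during payment 26.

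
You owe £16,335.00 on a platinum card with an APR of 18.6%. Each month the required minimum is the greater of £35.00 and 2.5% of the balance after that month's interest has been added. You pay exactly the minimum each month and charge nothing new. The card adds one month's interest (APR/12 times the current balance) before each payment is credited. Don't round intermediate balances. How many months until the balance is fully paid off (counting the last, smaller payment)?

Monthly rate r = 18.6%/12 = 1.55% = 0.0155.
While 2.5% of the post-interest balance exceeds £35.00, each month B ← (B·(1+r))·(1 − 0.025), i.e. B shrinks by the factor (1+r)·0.975 = 0.99011.
This holds for months 1–249. Entering month 250 the balance is £1,375.85; 2.5% of the post-interest balance is now below £35.00, so the flat £35.00 minimum applies from here.
From month 250 a fixed £35.00 at rate r clears £1,375.85 in 62 more payments. Total: 249 + 62 = 311 months.

311 months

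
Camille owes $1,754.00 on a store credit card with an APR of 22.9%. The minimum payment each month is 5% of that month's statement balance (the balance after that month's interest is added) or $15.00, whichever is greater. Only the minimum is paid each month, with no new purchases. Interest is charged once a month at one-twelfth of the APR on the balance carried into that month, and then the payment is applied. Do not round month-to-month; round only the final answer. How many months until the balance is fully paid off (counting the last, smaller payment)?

Monthly rate r = 22.9%/12 = 1.90833% = 0.0190833.
While 5% of the post-interest balance exceeds $15.00, each month B ← (B·(1+r))·(1 − 0.05), i.e. B shrinks by the factor (1+r)·0.95 = 0.96813.
This holds for months 1–56. Entering month 57 the balance is $285.95; 5% of the post-interest balance is now below $15.00, so the flat $15.00 minimum applies from here.
From month 57 a fixed $15.00 at rate r clears $285.95 in 24 more payments. Total: 56 + 24 = 80 months.

80 months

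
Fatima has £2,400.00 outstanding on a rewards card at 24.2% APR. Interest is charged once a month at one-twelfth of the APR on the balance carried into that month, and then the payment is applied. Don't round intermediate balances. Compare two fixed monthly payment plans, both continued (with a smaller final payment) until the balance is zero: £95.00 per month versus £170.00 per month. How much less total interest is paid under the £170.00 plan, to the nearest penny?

Monthly rate r = 24.2%/12 = 2.01667% = 0.0201667.
At £95.00/mo: n = ⌈−ln(1 − rB₀/P)/ln(1+r)⌉ = 36 payments (last £64.28); total interest = total paid − £2,400.00 = £989.28.
At £170.00/mo: 17 payments (last £133.16); total interest £453.16.
Interest saved = £989.28 − £453.16 = £536.12.

£536.12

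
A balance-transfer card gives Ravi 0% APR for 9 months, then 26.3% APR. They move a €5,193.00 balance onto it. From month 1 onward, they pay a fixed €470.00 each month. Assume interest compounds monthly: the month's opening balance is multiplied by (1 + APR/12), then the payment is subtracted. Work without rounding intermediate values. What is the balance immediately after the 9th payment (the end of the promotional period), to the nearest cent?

€963.00

Promo months 1–9 at r₀ = 0%/12 = 0; months 10+ at r₁ = 26.3%/12 = 0.0219167.
After month 9 (no interest yet): B = €5,193.00 − 9·€470.00 = €963.00.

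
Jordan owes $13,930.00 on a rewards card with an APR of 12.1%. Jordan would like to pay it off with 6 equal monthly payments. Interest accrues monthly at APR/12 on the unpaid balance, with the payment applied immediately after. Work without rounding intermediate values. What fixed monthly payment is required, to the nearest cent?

Monthly rate r = 12.1%/12 = 1.00833% = 0.0100833.
Level-payment amortization: P = B₀·r / (1 − (1+r)^(−n)) = 13930.00·0.0100833 / (1 − 1.01008^(−6)).
Denominator 1 − (1+r)^(−6) = 0.0584209891.
P = 140.461 / 0.0584209891 ≈ 2404.29.

$2,404.29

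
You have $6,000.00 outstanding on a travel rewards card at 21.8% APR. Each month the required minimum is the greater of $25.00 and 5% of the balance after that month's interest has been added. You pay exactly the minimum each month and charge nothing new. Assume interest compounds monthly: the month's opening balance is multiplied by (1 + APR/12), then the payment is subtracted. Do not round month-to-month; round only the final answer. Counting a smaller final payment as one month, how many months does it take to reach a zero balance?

100 months

Monthly rate r = 21.8%/12 = 1.81667% = 0.0181667.
While 5% of the post-interest balance exceeds $25.00, each month B ← (B·(1+r))·(1 − 0.05), i.e. B shrinks by the factor (1+r)·0.95 = 0.96726.
This holds for months 1–76. Entering month 77 the balance is $477.95; 5% of the post-interest balance is now below $25.00, so the flat $25.00 minimum applies from here.
From month 77 a fixed $25.00 at rate r clears $477.95 in 24 more payments. Total: 76 + 24 = 100 months.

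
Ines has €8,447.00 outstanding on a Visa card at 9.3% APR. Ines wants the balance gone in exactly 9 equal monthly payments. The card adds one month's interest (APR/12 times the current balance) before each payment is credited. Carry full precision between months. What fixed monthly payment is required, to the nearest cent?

€975.30

Monthly rate r = 9.3%/12 = 0.775% = 0.00775.
Level-payment amortization: P = B₀·r / (1 − (1+r)^(−n)) = 8447.00·0.00775 / (1 − 1.00775^(−9)).
Denominator 1 − (1+r)^(−9) = 0.067122242.
P = 65.4643 / 0.067122242 ≈ 975.30.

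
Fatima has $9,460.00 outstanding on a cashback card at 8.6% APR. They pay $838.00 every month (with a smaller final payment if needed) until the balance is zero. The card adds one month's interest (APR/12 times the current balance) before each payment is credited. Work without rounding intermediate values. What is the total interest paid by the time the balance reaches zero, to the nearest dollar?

Monthly rate r = 8.6%/12 = 0.716667% = 0.00716667.
Payoff takes n = ⌈−ln(1 − rB₀/P)/ln(1+r)⌉ = ⌈11.814⌉ = 12 payments; the last is $682.41.
Total paid = 11·$838.00 + $682.41 = $9,900.41.
Total interest = total paid − principal = $9,900.41 − $9,460.00 = $440.41.

$440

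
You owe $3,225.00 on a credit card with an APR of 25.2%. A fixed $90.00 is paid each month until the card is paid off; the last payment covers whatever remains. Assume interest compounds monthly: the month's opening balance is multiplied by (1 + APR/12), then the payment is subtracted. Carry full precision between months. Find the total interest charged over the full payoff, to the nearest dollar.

$2,822

Monthly rate r = 25.2%/12 = 2.1% = 0.021.
Payoff takes n = ⌈−ln(1 − rB₀/P)/ln(1+r)⌉ = ⌈67.188⌉ = 68 payments; the last is $17.10.
Total paid = 67·$90.00 + $17.10 = $6,047.10.
Total interest = total paid − principal = $6,047.10 − $3,225.00 = $2,822.10.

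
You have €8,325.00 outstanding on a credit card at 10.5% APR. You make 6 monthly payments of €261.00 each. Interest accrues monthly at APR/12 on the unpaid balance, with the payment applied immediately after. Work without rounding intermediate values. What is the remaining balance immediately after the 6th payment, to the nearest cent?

Monthly rate r = 10.5%/12 = 0.875% = 0.00875.
Each month: B ← B·(1+r) − €261.00.
Month 1: interest €72.84; balance after payment €8,136.84.
Month 2: interest €71.20; balance after payment €7,947.04.
Month 3: interest €69.54; balance after payment €7,755.58.
Month 4: interest €67.86; balance after payment €7,562.44.
Month 5: interest €66.17; balance after payment €7,367.61.
Month 6: interest €64.47; balance after payment €7,171.08.

€7,171.08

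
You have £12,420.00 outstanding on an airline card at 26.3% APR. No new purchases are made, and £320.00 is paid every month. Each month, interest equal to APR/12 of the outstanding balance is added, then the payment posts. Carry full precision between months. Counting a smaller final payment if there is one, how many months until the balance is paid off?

88 payments

Monthly rate r = 26.3%/12 = 2.19167% = 0.0219167.
Recurrence: B ← B·(1+r) − £320.00.
Month 1: interest £272.20; balance after payment £12,372.20.
Month 2: interest £271.16; balance after payment £12,323.36.
Closed form: n = −ln(1 − rB₀/P)/ln(1+r) = −ln(0.14936)/ln(1.02192) ≈ 87.703, so the balance reaches zero during payment 88.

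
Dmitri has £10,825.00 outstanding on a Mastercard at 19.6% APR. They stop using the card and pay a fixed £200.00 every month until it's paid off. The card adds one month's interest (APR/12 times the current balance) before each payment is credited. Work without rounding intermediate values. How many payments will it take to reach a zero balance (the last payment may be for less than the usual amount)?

Monthly rate r = 19.6%/12 = 1.63333% = 0.0163333.
Recurrence: B ← B·(1+r) − £200.00.
Month 1: interest £176.81; balance after payment £10,801.81.
Month 2: interest £176.43; balance after payment £10,778.24.
Closed form: n = −ln(1 − rB₀/P)/ln(1+r) = −ln(0.11596)/ln(1.01633) ≈ 132.984, so the balance reaches zero during payment 133.

133 months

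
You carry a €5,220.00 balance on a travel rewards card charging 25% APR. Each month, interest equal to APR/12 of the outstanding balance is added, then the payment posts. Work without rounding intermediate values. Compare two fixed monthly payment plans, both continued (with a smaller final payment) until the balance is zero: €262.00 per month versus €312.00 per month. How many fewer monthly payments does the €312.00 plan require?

Monthly rate r = 25%/12 = 2.08333% = 0.0208333.
At €262.00/mo: n = ⌈−ln(1 − rB₀/P)/ln(1+r)⌉ = 27 payments (last €2.21); total interest = total paid − €5,220.00 = €1,594.21.
At €312.00/mo: 21 payments (last €245.38); total interest €1,265.38.
Payments saved = 27 − 21 = 6.

6 fewer payments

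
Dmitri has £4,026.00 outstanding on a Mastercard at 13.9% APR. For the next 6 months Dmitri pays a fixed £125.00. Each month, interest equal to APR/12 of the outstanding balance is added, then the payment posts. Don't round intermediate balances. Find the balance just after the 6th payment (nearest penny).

£3,541.98

Monthly rate r = 13.9%/12 = 1.15833% = 0.0115833.
Each month: B ← B·(1+r) − £125.00.
Month 1: interest £46.63; balance after payment £3,947.63.
Month 2: interest £45.73; balance after payment £3,868.36.
Month 3: interest £44.81; balance after payment £3,788.17.
Month 4: interest £43.88; balance after payment £3,707.05.
Month 5: interest £42.94; balance after payment £3,624.99.
Month 6: interest £41.99; balance after payment £3,541.98.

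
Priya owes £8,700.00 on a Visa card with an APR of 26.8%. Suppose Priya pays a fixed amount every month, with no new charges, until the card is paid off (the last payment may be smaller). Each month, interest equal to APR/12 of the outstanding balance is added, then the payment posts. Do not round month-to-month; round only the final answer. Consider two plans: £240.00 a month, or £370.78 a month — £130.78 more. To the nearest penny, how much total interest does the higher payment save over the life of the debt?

£5,558.12

Monthly rate r = 26.8%/12 = 2.23333% = 0.0223333.
At £240.00/mo: n = ⌈−ln(1 − rB₀/P)/ln(1+r)⌉ = 76 payments (last £21.63); total interest = total paid − £8,700.00 = £9,321.63.
At £370.78/mo: 34 payments (last £227.77); total interest £3,763.51.
Interest saved = £9,321.63 − £3,763.51 = £5,558.12.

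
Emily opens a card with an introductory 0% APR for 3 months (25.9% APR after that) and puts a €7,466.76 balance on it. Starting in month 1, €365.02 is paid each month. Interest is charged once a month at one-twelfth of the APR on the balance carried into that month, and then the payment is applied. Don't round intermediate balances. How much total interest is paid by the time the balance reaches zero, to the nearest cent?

Promo months 1–3 at r₀ = 0%/12 = 0; months 4+ at r₁ = 25.9%/12 = 0.0215833.
After month 3 (no interest yet): B = €7,466.76 − 3·€365.02 = €6,371.70.
Then at r₁ with €365.02/mo: n₂ = −ln(1 − r₁·B/P)/ln(1+r₁) ≈ 22.14 → 23 more payments.
Total paid = 25·€365.02 + €52.29 = €9,177.79; interest = €9,177.79 − €7,466.76 = €1,711.03.

€1,711.03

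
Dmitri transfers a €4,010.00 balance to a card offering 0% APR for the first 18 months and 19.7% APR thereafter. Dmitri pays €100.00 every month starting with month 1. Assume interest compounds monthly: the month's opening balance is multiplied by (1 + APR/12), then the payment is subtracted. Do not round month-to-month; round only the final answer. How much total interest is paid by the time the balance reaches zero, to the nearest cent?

Promo months 1–18 at r₀ = 0%/12 = 0; months 19+ at r₁ = 19.7%/12 = 0.0164167.
After month 18 (no interest yet): B = €4,010.00 − 18·€100.00 = €2,210.00.
Then at r₁ with €100.00/mo: n₂ = −ln(1 − r₁·B/P)/ln(1+r₁) ≈ 27.68 → 28 more payments.
Total paid = 45·€100.00 + €67.94 = €4,567.94; interest = €4,567.94 − €4,010.00 = €557.94.

€557.94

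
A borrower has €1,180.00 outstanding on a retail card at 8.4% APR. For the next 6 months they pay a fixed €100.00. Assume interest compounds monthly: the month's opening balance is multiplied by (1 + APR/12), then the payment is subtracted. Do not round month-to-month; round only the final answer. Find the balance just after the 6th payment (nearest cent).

€619.84

Monthly rate r = 8.4%/12 = 0.7% = 0.007.
Each month: B ← B·(1+r) − €100.00.
Month 1: interest €8.26; balance after payment €1,088.26.
Month 2: interest €7.62; balance after payment €995.88.
Month 3: interest €6.97; balance after payment €902.85.
Month 4: interest €6.32; balance after payment €809.17.
Month 5: interest €5.66; balance after payment €714.83.
Month 6: interest €5.00; balance after payment €619.84.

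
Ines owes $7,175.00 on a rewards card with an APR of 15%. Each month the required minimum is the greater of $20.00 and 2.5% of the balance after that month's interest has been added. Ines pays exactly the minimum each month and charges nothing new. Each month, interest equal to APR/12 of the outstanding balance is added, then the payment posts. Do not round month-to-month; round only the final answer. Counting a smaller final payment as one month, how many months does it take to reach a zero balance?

Monthly rate r = 15%/12 = 1.25% = 0.0125.
While 2.5% of the post-interest balance exceeds $20.00, each month B ← (B·(1+r))·(1 − 0.025), i.e. B shrinks by the factor (1+r)·0.975 = 0.98719.
This holds for months 1–172. Entering month 173 the balance is $780.84; 2.5% of the post-interest balance is now below $20.00, so the flat $20.00 minimum applies from here.
From month 173 a fixed $20.00 at rate r clears $780.84 in 54 more payments. Total: 172 + 54 = 226 months.

226 months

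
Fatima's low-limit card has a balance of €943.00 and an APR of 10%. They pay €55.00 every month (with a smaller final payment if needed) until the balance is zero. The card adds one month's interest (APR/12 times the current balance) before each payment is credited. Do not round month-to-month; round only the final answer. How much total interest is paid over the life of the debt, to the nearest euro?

€79

Monthly rate r = 10%/12 = 0.833333% = 0.00833333.
Payoff takes n = ⌈−ln(1 − rB₀/P)/ln(1+r)⌉ = ⌈18.578⌉ = 19 payments; the last is €31.85.
Total paid = 18·€55.00 + €31.85 = €1,021.85.
Total interest = total paid − principal = €1,021.85 − €943.00 = €78.85.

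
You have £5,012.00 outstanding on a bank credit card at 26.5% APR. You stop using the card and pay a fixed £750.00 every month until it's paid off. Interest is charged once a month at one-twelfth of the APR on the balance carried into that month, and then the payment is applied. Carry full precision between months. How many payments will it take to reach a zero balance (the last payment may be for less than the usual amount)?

Monthly rate r = 26.5%/12 = 2.20833% = 0.0220833.
Recurrence: B ← B·(1+r) − £750.00.
Month 1: interest £110.68; balance after payment £4,372.68.
Month 2: interest £96.56; balance after payment £3,719.25.
Closed form: n = −ln(1 − rB₀/P)/ln(1+r) = −ln(0.85242)/ln(1.02208) ≈ 7.310, so the balance reaches zero during payment 8.

8 payments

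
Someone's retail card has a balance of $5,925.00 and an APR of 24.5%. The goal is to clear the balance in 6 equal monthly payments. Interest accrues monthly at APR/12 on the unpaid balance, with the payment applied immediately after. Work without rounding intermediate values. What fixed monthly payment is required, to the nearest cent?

$1,059.25

Monthly rate r = 24.5%/12 = 2.04167% = 0.0204167.
Level-payment amortization: P = B₀·r / (1 − (1+r)^(−n)) = 5925.00·0.0204167 / (1 − 1.02042^(−6)).
Denominator 1 − (1+r)^(−6) = 0.11420191.
P = 120.969 / 0.11420191 ≈ 1059.25.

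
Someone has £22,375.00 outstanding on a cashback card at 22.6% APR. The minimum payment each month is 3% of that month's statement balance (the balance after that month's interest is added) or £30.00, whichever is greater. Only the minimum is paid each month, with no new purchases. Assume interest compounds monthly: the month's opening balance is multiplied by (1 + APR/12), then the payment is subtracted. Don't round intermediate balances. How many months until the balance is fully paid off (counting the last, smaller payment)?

Monthly rate r = 22.6%/12 = 1.88333% = 0.0188333.
While 3% of the post-interest balance exceeds £30.00, each month B ← (B·(1+r))·(1 − 0.03), i.e. B shrinks by the factor (1+r)·0.97 = 0.98827.
This holds for months 1–265. Entering month 266 the balance is £980.86; 3% of the post-interest balance is now below £30.00, so the flat £30.00 minimum applies from here.
From month 266 a fixed £30.00 at rate r clears £980.86 in 52 more payments. Total: 265 + 52 = 317 months.

317 months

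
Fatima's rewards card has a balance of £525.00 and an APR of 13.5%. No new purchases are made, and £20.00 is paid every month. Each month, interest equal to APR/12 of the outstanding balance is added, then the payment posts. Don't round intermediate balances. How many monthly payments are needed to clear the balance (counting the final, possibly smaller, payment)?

32 payments

Monthly rate r = 13.5%/12 = 1.125% = 0.01125.
Recurrence: B ← B·(1+r) − £20.00.
Month 1: interest £5.91; balance after payment £510.91.
Month 2: interest £5.75; balance after payment £496.65.
Closed form: n = −ln(1 − rB₀/P)/ln(1+r) = −ln(0.70469)/ln(1.01125) ≈ 31.286, so the balance reaches zero during payment 32.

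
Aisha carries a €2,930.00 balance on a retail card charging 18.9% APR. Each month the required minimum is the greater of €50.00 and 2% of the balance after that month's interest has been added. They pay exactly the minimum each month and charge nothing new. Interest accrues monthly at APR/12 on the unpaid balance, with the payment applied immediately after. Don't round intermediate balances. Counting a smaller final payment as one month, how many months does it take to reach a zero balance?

134 months

Monthly rate r = 18.9%/12 = 1.575% = 0.01575.
While 2% of the post-interest balance exceeds €50.00, each month B ← (B·(1+r))·(1 − 0.02), i.e. B shrinks by the factor (1+r)·0.98 = 0.99543.
This holds for months 1–39. Entering month 40 the balance is €2,451.16; 2% of the post-interest balance is now below €50.00, so the flat €50.00 minimum applies from here.
From month 40 a fixed €50.00 at rate r clears €2,451.16 in 95 more payments. Total: 39 + 95 = 134 months.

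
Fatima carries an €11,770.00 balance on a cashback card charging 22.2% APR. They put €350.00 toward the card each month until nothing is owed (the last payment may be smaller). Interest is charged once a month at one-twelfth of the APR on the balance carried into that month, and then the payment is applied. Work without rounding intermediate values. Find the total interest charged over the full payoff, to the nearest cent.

€6,811.97

Monthly rate r = 22.2%/12 = 1.85% = 0.0185.
Payoff takes n = ⌈−ln(1 − rB₀/P)/ln(1+r)⌉ = ⌈53.091⌉ = 54 payments; the last is €31.97.
Total paid = 53·€350.00 + €31.97 = €18,581.97.
Total interest = total paid − principal = €18,581.97 − €11,770.00 = €6,811.97.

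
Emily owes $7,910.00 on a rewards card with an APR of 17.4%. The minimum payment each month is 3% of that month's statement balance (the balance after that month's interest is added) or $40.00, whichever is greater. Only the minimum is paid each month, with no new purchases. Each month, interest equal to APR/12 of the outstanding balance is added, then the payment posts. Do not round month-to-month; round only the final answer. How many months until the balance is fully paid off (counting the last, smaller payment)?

157 months

Monthly rate r = 17.4%/12 = 1.45% = 0.0145.
While 3% of the post-interest balance exceeds $40.00, each month B ← (B·(1+r))·(1 − 0.03), i.e. B shrinks by the factor (1+r)·0.97 = 0.98406.
This holds for months 1–112. Entering month 113 the balance is $1,308.70; 3% of the post-interest balance is now below $40.00, so the flat $40.00 minimum applies from here.
From month 113 a fixed $40.00 at rate r clears $1,308.70 in 45 more payments. Total: 112 + 45 = 157 months.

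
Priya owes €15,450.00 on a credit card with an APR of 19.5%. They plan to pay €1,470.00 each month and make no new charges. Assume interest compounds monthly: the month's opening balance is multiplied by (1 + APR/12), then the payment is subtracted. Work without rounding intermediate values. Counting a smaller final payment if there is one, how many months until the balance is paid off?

Monthly rate r = 19.5%/12 = 1.625% = 0.01625.
Recurrence: B ← B·(1+r) − €1,470.00.
Month 1: interest €251.06; balance after payment €14,231.06.
Month 2: interest €231.25; balance after payment €12,992.32.
Closed form: n = −ln(1 − rB₀/P)/ln(1+r) = −ln(0.82921)/ln(1.01625) ≈ 11.618, so the balance reaches zero during payment 12.

12 payments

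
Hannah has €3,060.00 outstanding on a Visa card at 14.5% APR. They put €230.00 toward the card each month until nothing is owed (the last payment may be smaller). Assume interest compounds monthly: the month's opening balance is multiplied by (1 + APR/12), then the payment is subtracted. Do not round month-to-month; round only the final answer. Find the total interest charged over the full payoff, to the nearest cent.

Monthly rate r = 14.5%/12 = 1.20833% = 0.0120833.
Payoff takes n = ⌈−ln(1 − rB₀/P)/ln(1+r)⌉ = ⌈14.592⌉ = 15 payments; the last is €136.42.
Total paid = 14·€230.00 + €136.42 = €3,356.42.
Total interest = total paid − principal = €3,356.42 − €3,060.00 = €296.42.

€296.42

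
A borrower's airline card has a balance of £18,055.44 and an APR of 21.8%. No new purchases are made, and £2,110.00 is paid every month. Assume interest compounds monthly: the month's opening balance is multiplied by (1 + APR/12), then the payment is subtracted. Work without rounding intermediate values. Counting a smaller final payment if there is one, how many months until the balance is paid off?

10 months

Monthly rate r = 21.8%/12 = 1.81667% = 0.0181667.
Recurrence: B ← B·(1+r) − £2,110.00.
Month 1: interest £328.01; balance after payment £16,273.45.
Month 2: interest £295.63; balance after payment £14,459.08.
Closed form: n = −ln(1 − rB₀/P)/ln(1+r) = −ln(0.84455)/ln(1.01817) ≈ 9.385, so the balance reaches zero during payment 10.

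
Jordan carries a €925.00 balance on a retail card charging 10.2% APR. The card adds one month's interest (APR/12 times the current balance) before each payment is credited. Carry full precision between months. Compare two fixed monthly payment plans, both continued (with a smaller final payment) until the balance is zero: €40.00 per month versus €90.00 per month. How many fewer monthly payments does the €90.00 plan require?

Monthly rate r = 10.2%/12 = 0.85% = 0.0085.
At €40.00/mo: n = ⌈−ln(1 − rB₀/P)/ln(1+r)⌉ = 26 payments (last €34.30); total interest = total paid − €925.00 = €109.30.
At €90.00/mo: 11 payments (last €72.09); total interest €47.09.
Payments saved = 26 − 11 = 15.

15 fewer payments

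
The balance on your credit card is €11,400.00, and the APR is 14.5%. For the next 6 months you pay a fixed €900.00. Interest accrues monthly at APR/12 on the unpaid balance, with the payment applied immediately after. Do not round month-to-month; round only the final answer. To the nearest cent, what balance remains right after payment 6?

Monthly rate r = 14.5%/12 = 1.20833% = 0.0120833.
Each month: B ← B·(1+r) − €900.00.
Month 1: interest €137.75; balance after payment €10,637.75.
Month 2: interest €128.54; balance after payment €9,866.29.
Month 3: interest €119.22; balance after payment €9,085.51.
Month 4: interest €109.78; balance after payment €8,295.29.
Month 5: interest €100.23; balance after payment €7,495.53.
Month 6: interest €90.57; balance after payment €6,686.10.

€6,686.10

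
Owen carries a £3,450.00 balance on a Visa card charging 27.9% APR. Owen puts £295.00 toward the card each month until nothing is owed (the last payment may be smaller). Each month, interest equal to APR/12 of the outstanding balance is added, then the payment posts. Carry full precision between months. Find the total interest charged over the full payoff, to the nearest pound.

Monthly rate r = 27.9%/12 = 2.325% = 0.02325.
Payoff takes n = ⌈−ln(1 − rB₀/P)/ln(1+r)⌉ = ⌈13.806⌉ = 14 payments; the last is £238.44.
Total paid = 13·£295.00 + £238.44 = £4,073.44.
Total interest = total paid − principal = £4,073.44 − £3,450.00 = £623.44.

£623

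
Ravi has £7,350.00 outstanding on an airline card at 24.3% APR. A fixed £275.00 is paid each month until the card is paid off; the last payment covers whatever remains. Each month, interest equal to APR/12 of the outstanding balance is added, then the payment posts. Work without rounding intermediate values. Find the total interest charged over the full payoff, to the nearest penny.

£3,338.83

Monthly rate r = 24.3%/12 = 2.025% = 0.02025.
Payoff takes n = ⌈−ln(1 − rB₀/P)/ln(1+r)⌉ = ⌈38.867⌉ = 39 payments; the last is £238.83.
Total paid = 38·£275.00 + £238.83 = £10,688.83.
Total interest = total paid − principal = £10,688.83 − £7,350.00 = £3,338.83.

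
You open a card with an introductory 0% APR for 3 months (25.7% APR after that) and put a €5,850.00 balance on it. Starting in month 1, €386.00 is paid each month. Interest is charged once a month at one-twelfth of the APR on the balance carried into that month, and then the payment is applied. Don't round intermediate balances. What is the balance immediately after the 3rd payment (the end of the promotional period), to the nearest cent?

€4,692.00

Promo months 1–3 at r₀ = 0%/12 = 0; months 4+ at r₁ = 25.7%/12 = 0.0214167.
After month 3 (no interest yet): B = €5,850.00 − 3·€386.00 = €4,692.00.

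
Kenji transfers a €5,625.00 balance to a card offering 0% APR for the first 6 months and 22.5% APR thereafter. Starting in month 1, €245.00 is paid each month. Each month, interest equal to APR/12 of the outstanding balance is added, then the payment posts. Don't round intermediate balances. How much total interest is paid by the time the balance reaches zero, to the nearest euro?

€893

Promo months 1–6 at r₀ = 0%/12 = 0; months 7+ at r₁ = 22.5%/12 = 0.01875.
After month 6 (no interest yet): B = €5,625.00 − 6·€245.00 = €4,155.00.
Then at r₁ with €245.00/mo: n₂ = −ln(1 − r₁·B/P)/ln(1+r₁) ≈ 20.60 → 21 more payments.
Total paid = 26·€245.00 + €147.94 = €6,517.94; interest = €6,517.94 − €5,625.00 = €892.94.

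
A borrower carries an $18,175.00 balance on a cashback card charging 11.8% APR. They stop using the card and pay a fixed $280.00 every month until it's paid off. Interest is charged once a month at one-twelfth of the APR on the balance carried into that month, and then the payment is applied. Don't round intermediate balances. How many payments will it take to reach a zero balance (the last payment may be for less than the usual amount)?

104 payments

Monthly rate r = 11.8%/12 = 0.983333% = 0.00983333.
Recurrence: B ← B·(1+r) − $280.00.
Month 1: interest $178.72; balance after payment $18,073.72.
Month 2: interest $177.72; balance after payment $17,971.45.
Closed form: n = −ln(1 − rB₀/P)/ln(1+r) = −ln(0.36171)/ln(1.00983) ≈ 103.922, so the balance reaches zero during payment 104.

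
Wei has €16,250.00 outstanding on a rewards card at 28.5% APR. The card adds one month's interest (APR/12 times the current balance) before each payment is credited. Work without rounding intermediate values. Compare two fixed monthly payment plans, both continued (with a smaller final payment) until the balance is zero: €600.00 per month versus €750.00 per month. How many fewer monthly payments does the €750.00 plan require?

Monthly rate r = 28.5%/12 = 2.375% = 0.02375.
At €600.00/mo: n = ⌈−ln(1 − rB₀/P)/ln(1+r)⌉ = 44 payments (last €546.33); total interest = total paid − €16,250.00 = €10,096.33.
At €750.00/mo: 31 payments (last €595.03); total interest €6,845.03.
Payments saved = 44 − 31 = 13.

13 fewer payments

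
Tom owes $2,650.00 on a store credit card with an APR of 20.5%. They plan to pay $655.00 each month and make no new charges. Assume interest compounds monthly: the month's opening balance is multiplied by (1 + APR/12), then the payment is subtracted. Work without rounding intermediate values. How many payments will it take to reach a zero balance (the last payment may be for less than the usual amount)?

5 months

Monthly rate r = 20.5%/12 = 1.70833% = 0.0170833.
Recurrence: B ← B·(1+r) − $655.00.
Month 1: interest $45.27; balance after payment $2,040.27.
Month 2: interest $34.85; balance after payment $1,420.13.
Month 3: interest $24.26; balance after payment $789.39.
Month 4: interest $13.49; balance after payment $147.87.
Month 5: interest $2.53; balance after payment $0.00.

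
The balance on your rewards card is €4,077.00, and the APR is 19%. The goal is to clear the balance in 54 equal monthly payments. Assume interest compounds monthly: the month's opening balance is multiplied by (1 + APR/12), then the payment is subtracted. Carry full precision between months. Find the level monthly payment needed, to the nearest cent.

€112.88

Monthly rate r = 19%/12 = 1.58333% = 0.0158333.
Level-payment amortization: P = B₀·r / (1 − (1+r)^(−n)) = 4077.00·0.0158333 / (1 − 1.01583^(−54)).
Denominator 1 − (1+r)^(−54) = 0.571858641.
P = 64.5525 / 0.571858641 ≈ 112.88.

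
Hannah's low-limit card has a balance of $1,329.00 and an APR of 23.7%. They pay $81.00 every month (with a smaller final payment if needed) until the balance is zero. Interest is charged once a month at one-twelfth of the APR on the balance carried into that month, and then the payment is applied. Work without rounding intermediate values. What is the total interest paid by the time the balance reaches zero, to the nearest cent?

$293.01

Monthly rate r = 23.7%/12 = 1.975% = 0.01975.
Payoff takes n = ⌈−ln(1 − rB₀/P)/ln(1+r)⌉ = ⌈20.025⌉ = 21 payments; the last is $2.01.
Total paid = 20·$81.00 + $2.01 = $1,622.01.
Total interest = total paid − principal = $1,622.01 − $1,329.00 = $293.01.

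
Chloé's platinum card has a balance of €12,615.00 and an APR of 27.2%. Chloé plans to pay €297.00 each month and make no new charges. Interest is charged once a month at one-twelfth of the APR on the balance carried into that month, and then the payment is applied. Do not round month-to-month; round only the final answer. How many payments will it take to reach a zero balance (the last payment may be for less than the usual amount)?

Monthly rate r = 27.2%/12 = 2.26667% = 0.0226667.
Recurrence: B ← B·(1+r) − €297.00.
Month 1: interest €285.94; balance after payment €12,603.94.
Month 2: interest €285.69; balance after payment €12,592.63.
Closed form: n = −ln(1 − rB₀/P)/ln(1+r) = −ln(0.037239)/ln(1.02267) ≈ 146.804, so the balance reaches zero during payment 147.

147 payments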